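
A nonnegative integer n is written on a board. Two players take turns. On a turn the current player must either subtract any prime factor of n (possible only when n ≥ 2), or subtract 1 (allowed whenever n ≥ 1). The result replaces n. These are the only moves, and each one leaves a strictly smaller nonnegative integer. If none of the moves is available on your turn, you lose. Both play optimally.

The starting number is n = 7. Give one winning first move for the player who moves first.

Move to 0.

Label each position W (a win for the player to move) or L (a loss). A position with no legal move is L; any other position is W exactly when some move reaches an L, and L when every move reaches a W.
n=0: no move → L
n=1: reaches L-position 0 → W
n=2: reaches L-position 0 → W
n=3: reaches L-position 0 → W
n=4: only reaches 2(W), 3(W), all W → L
n=5: reaches L-position 0 → W
n=6: reaches L-position 4 → W
n=7: reaches L-position 0 → W
From 7, the L positions reachable in one move are: 0.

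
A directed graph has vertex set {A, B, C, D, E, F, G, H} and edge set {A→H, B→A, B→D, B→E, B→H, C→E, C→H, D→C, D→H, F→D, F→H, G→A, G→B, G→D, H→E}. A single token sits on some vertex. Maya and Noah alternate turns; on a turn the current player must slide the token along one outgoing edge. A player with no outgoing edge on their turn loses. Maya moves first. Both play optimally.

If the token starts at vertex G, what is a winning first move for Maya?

Use the standard recursion: the mover loses at a terminal position; elsewhere, the mover wins exactly when some move hands the opponent an L position.
Every edge goes from a vertex to one that appears earlier in the order E, H, C, A, D, B, G, F, so processing vertices in that order labels each vertex after all of its successors.
E: no outgoing edge → L
H: →E(L), so W
C: →E(L), so W
A: →H(W) only, which is W, so L
D: →C(W), H(W) — all W, so L
B: →D(L), so W
G: →D(L), so W
F: →D(L), so W
From G, the L positions reachable in one move are: D, A. Any move reaching one of these is winning.

Move to D.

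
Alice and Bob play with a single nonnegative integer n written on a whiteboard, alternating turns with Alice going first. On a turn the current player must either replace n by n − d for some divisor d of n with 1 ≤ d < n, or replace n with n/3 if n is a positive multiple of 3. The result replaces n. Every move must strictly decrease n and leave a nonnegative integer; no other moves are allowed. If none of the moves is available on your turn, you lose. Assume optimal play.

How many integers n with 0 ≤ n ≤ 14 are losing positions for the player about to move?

Build the W/L table. Terminal = L. A non-terminal position is W if it has a move to some L; otherwise it is L.
n=0: no move → L
n=1: no move → L
n=2: reaches L-position 1 → W
n=3: reaches L-position 1 → W
n=4: only reaches 2(W), 3(W), all W → L
n=5: reaches L-position 4 → W
n=6: reaches L-position 4 → W
n=7: only reaches 6(W), which is W → L
n=8: reaches L-position 4 → W
n=9: only reaches 3(W), 6(W), 8(W), all W → L
n=10: reaches L-position 9 → W
n=11: only reaches 10(W), which is W → L
n=12: reaches L-position 4 → W
n=13: only reaches 12(W), which is W → L
n=14: reaches L-position 7 → W
L entries with 0 ≤ n ≤ 14: n = 0, 1, 4, 7, 9, 11, 13; that makes 7.

7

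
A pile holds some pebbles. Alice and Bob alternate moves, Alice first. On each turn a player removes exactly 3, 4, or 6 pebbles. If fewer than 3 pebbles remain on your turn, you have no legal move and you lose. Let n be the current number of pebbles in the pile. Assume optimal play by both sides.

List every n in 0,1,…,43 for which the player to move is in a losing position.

Work bottom-up. With no move the player to move loses. Otherwise the position is W if at least one move leads to an L position for the opponent, and L if every move leads to a W.
n=0: no move → L
n=1: no move → L
n=2: no move → L
n=3: can move to 0, which is L ⇒ W
n=4: can move to 1, which is L ⇒ W
n=5: can move to 2, which is L ⇒ W
n=6: can move to 2, which is L ⇒ W
n=7: can move to 1, which is L ⇒ W
n=8: can move to 2, which is L ⇒ W
n=9: moves to 6(W), 5(W), 3(W); every one is W ⇒ L
n=10: moves to 7(W), 6(W), 4(W); every one is W ⇒ L
n=11: moves to 8(W), 7(W), 5(W); every one is W ⇒ L
n=12: can move to 9, which is L ⇒ W
n=13: can move to 10, which is L ⇒ W
n=14: can move to 11, which is L ⇒ W
n=15: can move to 11, which is L ⇒ W
n=16: can move to 10, which is L ⇒ W
n=17: can move to 11, which is L ⇒ W
n=18: moves to 15(W), 14(W), 12(W); every one is W ⇒ L
n=19: moves to 16(W), 15(W), 13(W); every one is W ⇒ L
n=20: moves to 17(W), 16(W), 14(W); every one is W ⇒ L
n=21: can move to 18, which is L ⇒ W
n=22: can move to 19, which is L ⇒ W
n=23: can move to 20, which is L ⇒ W
n=24: can move to 20, which is L ⇒ W
n=25: can move to 19, which is L ⇒ W
n=26: can move to 20, which is L ⇒ W
n=27: moves to 24(W), 23(W), 21(W); every one is W ⇒ L
n=28: moves to 25(W), 24(W), 22(W); every one is W ⇒ L
n=29: moves to 26(W), 25(W), 23(W); every one is W ⇒ L
n=30: can move to 27, which is L ⇒ W
n=31: can move to 28, which is L ⇒ W
n=32: can move to 29, which is L ⇒ W
n=33: can move to 29, which is L ⇒ W
n=34: can move to 28, which is L ⇒ W
n=35: can move to 29, which is L ⇒ W
n=36: moves to 33(W), 32(W), 30(W); every one is W ⇒ L
n=37: moves to 34(W), 33(W), 31(W); every one is W ⇒ L
n=38: moves to 35(W), 34(W), 32(W); every one is W ⇒ L
n=39: can move to 36, which is L ⇒ W
n=40: can move to 37, which is L ⇒ W
n=41: can move to 38, which is L ⇒ W
n=42: can move to 38, which is L ⇒ W
n=43: can move to 37, which is L ⇒ W
The losing starting values of n are exactly the entries labelled L in this table (15 of them).

0, 1, 2, 9, 10, 11, 18, 19, 20, 27, 28, 29, 36, 37, 38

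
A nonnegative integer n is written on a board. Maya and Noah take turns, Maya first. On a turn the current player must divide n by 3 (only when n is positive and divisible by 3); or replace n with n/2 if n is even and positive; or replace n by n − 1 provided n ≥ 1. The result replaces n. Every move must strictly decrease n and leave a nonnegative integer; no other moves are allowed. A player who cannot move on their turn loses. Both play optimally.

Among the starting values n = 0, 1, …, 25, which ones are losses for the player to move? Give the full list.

Compute win/loss labels from the base case upward. A position with no move is L. Any other position is W if it can reach an L in one move, else L.
n=0: no move → L
n=1: →0(L), so W
n=2: →1(W) only, which is W, so L
n=3: →2(L), so W
n=4: →2(L), so W
n=5: →4(W) only, which is W, so L
n=6: →2(L), so W
n=7: →6(W) only, which is W, so L
n=8: →7(L), so W
n=9: →3(W), 8(W) — all W, so L
n=10: →5(L), so W
n=11: →10(W) only, which is W, so L
n=12: →11(L), so W
n=13: →12(W) only, which is W, so L
n=14: →7(L), so W
n=15: →5(L), so W
n=16: →8(W), 15(W) — all W, so L
n=17: →16(L), so W
n=18: →9(L), so W
n=19: →18(W) only, which is W, so L
n=20: →19(L), so W
n=21: →7(L), so W
n=22: →11(L), so W
n=23: →22(W) only, which is W, so L
n=24: →23(L), so W
n=25: →24(W) only, which is W, so L
The losing starting values of n are exactly the entries labelled L in this table (11 of them).

0, 2, 5, 7, 9, 11, 13, 16, 19, 23, 25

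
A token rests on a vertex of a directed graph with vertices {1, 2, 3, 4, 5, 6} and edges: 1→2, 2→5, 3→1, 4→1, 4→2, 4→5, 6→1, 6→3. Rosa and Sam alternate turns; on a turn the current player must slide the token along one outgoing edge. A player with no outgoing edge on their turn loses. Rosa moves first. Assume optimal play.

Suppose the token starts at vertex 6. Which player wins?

Compute win/loss labels from the base case upward. A position with no move is L. Any other position is W if it can reach an L in one move, else L.
Every edge goes from a vertex to one that appears earlier in the order 5, 2, 1, 3, 4, 6, so processing vertices in that order labels each vertex after all of its successors.
5: no outgoing edge → L
2: reaches L-position 5 → W
1: only reaches 2(W), which is W → L
3: reaches L-position 1 → W
4: reaches L-position 1 → W
6: reaches L-position 1 → W
The starting position 6 is W: Rosa should move to 1, handing over an L position.

Rosa wins.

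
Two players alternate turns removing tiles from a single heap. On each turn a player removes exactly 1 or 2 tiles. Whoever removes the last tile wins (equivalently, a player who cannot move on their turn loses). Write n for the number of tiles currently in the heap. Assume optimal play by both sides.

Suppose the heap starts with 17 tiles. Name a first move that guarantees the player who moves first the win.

Compute win/loss labels from the base case upward. A position with no move is L. Any other position is W if it can reach an L in one move, else L.
n=0: no move → L
n=1: →0(L), so W
n=2: →0(L), so W
n=3: →2(W), 1(W) — all W, so L
n=4: →3(L), so W
n=5: →3(L), so W
n=6: →5(W), 4(W) — all W, so L
n=7: →6(L), so W
n=8: →6(L), so W
n=9: →8(W), 7(W) — all W, so L
n=10: →9(L), so W
n=11: →9(L), so W
n=12: →11(W), 10(W) — all W, so L
n=13: →12(L), so W
n=14: →12(L), so W
n=15: →14(W), 13(W) — all W, so L
n=16: →15(L), so W
n=17: →15(L), so W
From 17, the L positions reachable in one move are: 15.

Remove 2, leaving 15.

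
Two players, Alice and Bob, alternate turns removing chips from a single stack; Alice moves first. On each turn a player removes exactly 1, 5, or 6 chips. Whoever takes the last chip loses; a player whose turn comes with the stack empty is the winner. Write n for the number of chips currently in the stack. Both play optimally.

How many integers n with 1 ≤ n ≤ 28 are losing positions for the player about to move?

Use the standard recursion: the mover wins at a terminal position; elsewhere, the mover wins exactly when some move hands the opponent an L position.
n=0: no move; the opponent has just taken the last chip and therefore loses → W
n=1: only reaches 0(W), which is W → L
n=2: reaches L-position 1 → W
n=3: only reaches 2(W), which is W → L
n=4: reaches L-position 3 → W
n=5: only reaches 4(W), 0(W), all W → L
n=6: reaches L-position 5 → W
n=7: reaches L-position 1 → W
n=8: reaches L-position 3 → W
n=9: reaches L-position 3 → W
n=10: reaches L-position 5 → W
n=11: reaches L-position 5 → W
n=12: only reaches 11(W), 7(W), 6(W), all W → L
n=13: reaches L-position 12 → W
n=14: only reaches 13(W), 9(W), 8(W), all W → L
n=15: reaches L-position 14 → W
n=16: only reaches 15(W), 11(W), 10(W), all W → L
n=17: reaches L-position 16 → W
n=18: reaches L-position 12 → W
n=19: reaches L-position 14 → W
n=20: reaches L-position 14 → W
n=21: reaches L-position 16 → W
n=22: reaches L-position 16 → W
n=23: only reaches 22(W), 18(W), 17(W), all W → L
n=24: reaches L-position 23 → W
n=25: only reaches 24(W), 20(W), 19(W), all W → L
n=26: reaches L-position 25 → W
n=27: only reaches 26(W), 22(W), 21(W), all W → L
n=28: reaches L-position 27 → W
L entries with 1 ≤ n ≤ 28 (the range starts at n=1): n = 1, 3, 5, 12, 14, 16, 23, 25, 27; that makes 9.

9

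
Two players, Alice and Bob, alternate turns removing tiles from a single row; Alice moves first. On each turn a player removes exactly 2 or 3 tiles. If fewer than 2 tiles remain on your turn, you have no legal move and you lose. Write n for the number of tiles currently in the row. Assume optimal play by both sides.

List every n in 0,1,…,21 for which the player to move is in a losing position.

Label each position W (a win for the player to move) or L (a loss). A position with no legal move is L; any other position is W exactly when some move reaches an L, and L when every move reaches a W.
n=0: no move → L
n=1: no move → L
n=2: reaches L-position 0 → W
n=3: reaches L-position 1 → W
n=4: reaches L-position 1 → W
n=5: only reaches 3(W), 2(W), all W → L
n=6: only reaches 4(W), 3(W), all W → L
n=7: reaches L-position 5 → W
n=8: reaches L-position 6 → W
n=9: reaches L-position 6 → W
n=10: only reaches 8(W), 7(W), all W → L
n=11: only reaches 9(W), 8(W), all W → L
n=12: reaches L-position 10 → W
n=13: reaches L-position 11 → W
n=14: reaches L-position 11 → W
n=15: only reaches 13(W), 12(W), all W → L
n=16: only reaches 14(W), 13(W), all W → L
n=17: reaches L-position 15 → W
n=18: reaches L-position 16 → W
n=19: reaches L-position 16 → W
n=20: only reaches 18(W), 17(W), all W → L
n=21: only reaches 19(W), 18(W), all W → L
The losing starting values of n are exactly the entries labelled L in this table (10 of them).

0, 1, 5, 6, 10, 11, 15, 16, 20, 21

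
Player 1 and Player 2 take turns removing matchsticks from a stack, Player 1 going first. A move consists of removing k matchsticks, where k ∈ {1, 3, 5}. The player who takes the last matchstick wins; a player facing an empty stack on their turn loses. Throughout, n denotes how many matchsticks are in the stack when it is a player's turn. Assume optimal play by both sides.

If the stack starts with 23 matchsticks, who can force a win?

Positions with no move are L. A position that does have a move is losing for the player to move precisely when every available move leads to a winning position for the opponent. Fill in the labels:
n=0: no move → L
n=1: reaches L-position 0 → W
n=2: only reaches 1(W), which is W → L
n=3: reaches L-position 2 → W
n=4: only reaches 3(W), 1(W), all W → L
n=5: reaches L-position 4 → W
n=6: only reaches 5(W), 3(W), 1(W), all W → L
n=7: reaches L-position 6 → W
n=8: only reaches 7(W), 5(W), 3(W), all W → L
n=9: reaches L-position 8 → W
n=10: only reaches 9(W), 7(W), 5(W), all W → L
n=11: reaches L-position 10 → W
n=12: only reaches 11(W), 9(W), 7(W), all W → L
n=13: reaches L-position 12 → W
n=14: only reaches 13(W), 11(W), 9(W), all W → L
n=15: reaches L-position 14 → W
n=16: only reaches 15(W), 13(W), 11(W), all W → L
n=17: reaches L-position 16 → W
n=18: only reaches 17(W), 15(W), 13(W), all W → L
n=19: reaches L-position 18 → W
n=20: only reaches 19(W), 17(W), 15(W), all W → L
n=21: reaches L-position 20 → W
n=22: only reaches 21(W), 19(W), 17(W), all W → L
n=23: reaches L-position 22 → W
From 23 Player 1 can remove 1, leaving 22, reaching an L position.

Player 1 wins.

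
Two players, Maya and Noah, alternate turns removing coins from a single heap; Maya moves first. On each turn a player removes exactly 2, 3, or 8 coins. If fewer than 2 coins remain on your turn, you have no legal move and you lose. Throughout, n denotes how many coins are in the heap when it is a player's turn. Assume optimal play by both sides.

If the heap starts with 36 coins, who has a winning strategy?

Noah wins.

Build the W/L table. Terminal = L. A non-terminal position is W if it has a move to some L; otherwise it is L.
n=0: no move → L
n=1: no move → L
n=2: can move to 0, which is L ⇒ W
n=3: can move to 1, which is L ⇒ W
n=4: can move to 1, which is L ⇒ W
n=5: moves to 3(W), 2(W); every one is W ⇒ L
n=6: moves to 4(W), 3(W); every one is W ⇒ L
n=7: can move to 5, which is L ⇒ W
n=8: can move to 6, which is L ⇒ W
n=9: can move to 6, which is L ⇒ W
n=10: moves to 8(W), 7(W), 2(W); every one is W ⇒ L
n=11: moves to 9(W), 8(W), 3(W); every one is W ⇒ L
n=12: can move to 10, which is L ⇒ W
n=13: can move to 11, which is L ⇒ W
n=14: can move to 11, which is L ⇒ W
n=15: moves to 13(W), 12(W), 7(W); every one is W ⇒ L
n=16: moves to 14(W), 13(W), 8(W); every one is W ⇒ L
n=17: can move to 15, which is L ⇒ W
n=18: can move to 16, which is L ⇒ W
n=19: can move to 16, which is L ⇒ W
n=20: moves to 18(W), 17(W), 12(W); every one is W ⇒ L
n=21: moves to 19(W), 18(W), 13(W); every one is W ⇒ L
n=22: can move to 20, which is L ⇒ W
n=23: can move to 21, which is L ⇒ W
n=24: can move to 21, which is L ⇒ W
n=25: moves to 23(W), 22(W), 17(W); every one is W ⇒ L
n=26: moves to 24(W), 23(W), 18(W); every one is W ⇒ L
n=27: can move to 25, which is L ⇒ W
n=28: can move to 26, which is L ⇒ W
n=29: can move to 26, which is L ⇒ W
n=30: moves to 28(W), 27(W), 22(W); every one is W ⇒ L
n=31: moves to 29(W), 28(W), 23(W); every one is W ⇒ L
n=32: can move to 30, which is L ⇒ W
n=33: can move to 31, which is L ⇒ W
n=34: can move to 31, which is L ⇒ W
n=35: moves to 33(W), 32(W), 27(W); every one is W ⇒ L
n=36: moves to 34(W), 33(W), 28(W); every one is W ⇒ L
The starting position 36 is L: whatever Maya does, the opponent receives a W position.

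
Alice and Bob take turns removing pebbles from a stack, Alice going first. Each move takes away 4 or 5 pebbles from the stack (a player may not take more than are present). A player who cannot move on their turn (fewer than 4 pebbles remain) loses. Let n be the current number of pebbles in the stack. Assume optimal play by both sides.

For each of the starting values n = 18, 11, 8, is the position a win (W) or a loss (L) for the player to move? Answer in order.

18: L, 11: L, 8: W

Use the standard recursion: the mover loses at a terminal position; elsewhere, the mover wins exactly when some move hands the opponent an L position.
n=0: no move → L
n=1: no move → L
n=2: no move → L
n=3: no move → L
n=4: →0(L), so W
n=5: →1(L), so W
n=6: →2(L), so W
n=7: →3(L), so W
n=8: →3(L), so W
n=9: →5(W), 4(W) — all W, so L
n=10: →6(W), 5(W) — all W, so L
n=11: →7(W), 6(W) — all W, so L
n=12: →8(W), 7(W) — all W, so L
n=13: →9(L), so W
n=14: →10(L), so W
n=15: →11(L), so W
n=16: →12(L), so W
n=17: →12(L), so W
n=18: →14(W), 13(W) — all W, so L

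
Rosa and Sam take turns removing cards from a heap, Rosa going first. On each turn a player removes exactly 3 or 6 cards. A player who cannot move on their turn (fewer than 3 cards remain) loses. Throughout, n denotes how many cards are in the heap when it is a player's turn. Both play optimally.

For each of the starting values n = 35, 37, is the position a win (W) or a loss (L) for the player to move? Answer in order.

35: W, 37: L

Compute win/loss labels from the base case upward. A position with no move is L. Any other position is W if it can reach an L in one move, else L.
n=0: no move → L
n=1: no move → L
n=2: no move → L
n=3: reaches L-position 0 → W
n=4: reaches L-position 1 → W
n=5: reaches L-position 2 → W
n=6: reaches L-position 0 → W
n=7: reaches L-position 1 → W
n=8: reaches L-position 2 → W
n=9: only reaches 6(W), 3(W), all W → L
n=10: only reaches 7(W), 4(W), all W → L
n=11: only reaches 8(W), 5(W), all W → L
n=12: reaches L-position 9 → W
n=13: reaches L-position 10 → W
n=14: reaches L-position 11 → W
n=15: reaches L-position 9 → W
n=16: reaches L-position 10 → W
n=17: reaches L-position 11 → W
n=18: only reaches 15(W), 12(W), all W → L
n=19: only reaches 16(W), 13(W), all W → L
n=20: only reaches 17(W), 14(W), all W → L
n=21: reaches L-position 18 → W
n=22: reaches L-position 19 → W
n=23: reaches L-position 20 → W
n=24: reaches L-position 18 → W
n=25: reaches L-position 19 → W
n=26: reaches L-position 20 → W
n=27: only reaches 24(W), 21(W), all W → L
n=28: only reaches 25(W), 22(W), all W → L
n=29: only reaches 26(W), 23(W), all W → L
n=30: reaches L-position 27 → W
n=31: reaches L-position 28 → W
n=32: reaches L-position 29 → W
n=33: reaches L-position 27 → W
n=34: reaches L-position 28 → W
n=35: reaches L-position 29 → W
n=36: only reaches 33(W), 30(W), all W → L
n=37: only reaches 34(W), 31(W), all W → L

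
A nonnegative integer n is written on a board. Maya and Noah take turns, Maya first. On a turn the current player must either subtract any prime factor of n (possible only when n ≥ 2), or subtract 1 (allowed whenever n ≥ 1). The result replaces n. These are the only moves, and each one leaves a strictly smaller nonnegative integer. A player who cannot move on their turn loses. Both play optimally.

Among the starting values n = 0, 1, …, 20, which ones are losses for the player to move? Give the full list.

0, 4, 8, 12, 16, 20

Classify positions by backward induction: terminal positions (no move available) are L. From any other position, the mover wins iff some move reaches an L.
n=0: no move → L
n=1: →0(L), so W
n=2: →0(L), so W
n=3: →0(L), so W
n=4: →2(W), 3(W) — all W, so L
n=5: →0(L), so W
n=6: →4(L), so W
n=7: →0(L), so W
n=8: →6(W), 7(W) — all W, so L
n=9: →8(L), so W
n=10: →8(L), so W
n=11: →0(L), so W
n=12: →9(W), 10(W), 11(W) — all W, so L
n=13: →0(L), so W
n=14: →12(L), so W
n=15: →12(L), so W
n=16: →14(W), 15(W) — all W, so L
n=17: →0(L), so W
n=18: →16(L), so W
n=19: →0(L), so W
n=20: →15(W), 18(W), 19(W) — all W, so L
The losing starting values of n are exactly the entries labelled L in this table (6 of them).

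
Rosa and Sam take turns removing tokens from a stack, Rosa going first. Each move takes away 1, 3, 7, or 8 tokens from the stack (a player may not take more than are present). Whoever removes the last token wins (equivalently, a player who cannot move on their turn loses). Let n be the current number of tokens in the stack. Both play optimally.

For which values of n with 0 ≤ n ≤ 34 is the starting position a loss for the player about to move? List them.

Classify positions by backward induction: terminal positions (no move available) are L. From any other position, the mover wins iff some move reaches an L.
n=0: no move → L
n=1: reaches L-position 0 → W
n=2: only reaches 1(W), which is W → L
n=3: reaches L-position 2 → W
n=4: only reaches 3(W), 1(W), all W → L
n=5: reaches L-position 4 → W
n=6: only reaches 5(W), 3(W), all W → L
n=7: reaches L-position 6 → W
n=8: reaches L-position 0 → W
n=9: reaches L-position 6 → W
n=10: reaches L-position 2 → W
n=11: reaches L-position 4 → W
n=12: reaches L-position 4 → W
n=13: reaches L-position 6 → W
n=14: reaches L-position 6 → W
n=15: only reaches 14(W), 12(W), 8(W), 7(W), all W → L
n=16: reaches L-position 15 → W
n=17: only reaches 16(W), 14(W), 10(W), 9(W), all W → L
n=18: reaches L-position 17 → W
n=19: only reaches 18(W), 16(W), 12(W), 11(W), all W → L
n=20: reaches L-position 19 → W
n=21: only reaches 20(W), 18(W), 14(W), 13(W), all W → L
n=22: reaches L-position 21 → W
n=23: reaches L-position 15 → W
n=24: reaches L-position 21 → W
n=25: reaches L-position 17 → W
n=26: reaches L-position 19 → W
n=27: reaches L-position 19 → W
n=28: reaches L-position 21 → W
n=29: reaches L-position 21 → W
n=30: only reaches 29(W), 27(W), 23(W), 22(W), all W → L
n=31: reaches L-position 30 → W
n=32: only reaches 31(W), 29(W), 25(W), 24(W), all W → L
n=33: reaches L-position 32 → W
n=34: only reaches 33(W), 31(W), 27(W), 26(W), all W → L
The losing starting values of n are exactly the entries labelled L in this table (11 of them).

0, 2, 4, 6, 15, 17, 19, 21, 30, 32, 34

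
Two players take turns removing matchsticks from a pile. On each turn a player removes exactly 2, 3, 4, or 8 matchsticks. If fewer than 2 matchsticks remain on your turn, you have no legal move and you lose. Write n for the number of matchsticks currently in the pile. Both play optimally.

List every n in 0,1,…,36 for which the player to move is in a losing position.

Label each position W (a win for the player to move) or L (a loss). A position with no legal move is L; any other position is W exactly when some move reaches an L, and L when every move reaches a W.
n=0: no move → L
n=1: no move → L
n=2: can move to 0, which is L ⇒ W
n=3: can move to 1, which is L ⇒ W
n=4: can move to 1, which is L ⇒ W
n=5: can move to 1, which is L ⇒ W
n=6: moves to 4(W), 3(W), 2(W); every one is W ⇒ L
n=7: moves to 5(W), 4(W), 3(W); every one is W ⇒ L
n=8: can move to 6, which is L ⇒ W
n=9: can move to 7, which is L ⇒ W
n=10: can move to 7, which is L ⇒ W
n=11: can move to 7, which is L ⇒ W
n=12: moves to 10(W), 9(W), 8(W), 4(W); every one is W ⇒ L
n=13: moves to 11(W), 10(W), 9(W), 5(W); every one is W ⇒ L
n=14: can move to 12, which is L ⇒ W
n=15: can move to 13, which is L ⇒ W
n=16: can move to 13, which is L ⇒ W
n=17: can move to 13, which is L ⇒ W
n=18: moves to 16(W), 15(W), 14(W), 10(W); every one is W ⇒ L
n=19: moves to 17(W), 16(W), 15(W), 11(W); every one is W ⇒ L
n=20: can move to 18, which is L ⇒ W
n=21: can move to 19, which is L ⇒ W
n=22: can move to 19, which is L ⇒ W
n=23: can move to 19, which is L ⇒ W
n=24: moves to 22(W), 21(W), 20(W), 16(W); every one is W ⇒ L
n=25: moves to 23(W), 22(W), 21(W), 17(W); every one is W ⇒ L
n=26: can move to 24, which is L ⇒ W
n=27: can move to 25, which is L ⇒ W
n=28: can move to 25, which is L ⇒ W
n=29: can move to 25, which is L ⇒ W
n=30: moves to 28(W), 27(W), 26(W), 22(W); every one is W ⇒ L
n=31: moves to 29(W), 28(W), 27(W), 23(W); every one is W ⇒ L
n=32: can move to 30, which is L ⇒ W
n=33: can move to 31, which is L ⇒ W
n=34: can move to 31, which is L ⇒ W
n=35: can move to 31, which is L ⇒ W
n=36: moves to 34(W), 33(W), 32(W), 28(W); every one is W ⇒ L
The losing starting values of n are exactly the entries labelled L in this table (13 of them).

0, 1, 6, 7, 12, 13, 18, 19, 24, 25, 30, 31, 36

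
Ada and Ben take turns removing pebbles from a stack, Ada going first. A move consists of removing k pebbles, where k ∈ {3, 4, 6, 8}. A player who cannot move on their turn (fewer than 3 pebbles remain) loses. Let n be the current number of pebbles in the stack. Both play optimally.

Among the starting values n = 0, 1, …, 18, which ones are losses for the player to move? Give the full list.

Classify positions by backward induction: terminal positions (no move available) are L. From any other position, the mover wins iff some move reaches an L.
n=0: no move → L
n=1: no move → L
n=2: no move → L
n=3: can move to 0, which is L ⇒ W
n=4: can move to 1, which is L ⇒ W
n=5: can move to 2, which is L ⇒ W
n=6: can move to 2, which is L ⇒ W
n=7: can move to 1, which is L ⇒ W
n=8: can move to 2, which is L ⇒ W
n=9: can move to 1, which is L ⇒ W
n=10: can move to 2, which is L ⇒ W
n=11: moves to 8(W), 7(W), 5(W), 3(W); every one is W ⇒ L
n=12: moves to 9(W), 8(W), 6(W), 4(W); every one is W ⇒ L
n=13: moves to 10(W), 9(W), 7(W), 5(W); every one is W ⇒ L
n=14: can move to 11, which is L ⇒ W
n=15: can move to 12, which is L ⇒ W
n=16: can move to 13, which is L ⇒ W
n=17: can move to 13, which is L ⇒ W
n=18: can move to 12, which is L ⇒ W
The losing starting values of n are exactly the entries labelled L in this table (6 of them).

0, 1, 2, 11, 12, 13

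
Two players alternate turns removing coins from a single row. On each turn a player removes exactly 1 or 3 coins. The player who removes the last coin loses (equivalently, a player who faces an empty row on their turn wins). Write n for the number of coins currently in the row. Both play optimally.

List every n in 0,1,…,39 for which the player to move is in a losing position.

Work bottom-up. With no move the player to move wins. Otherwise the position is W if at least one move leads to an L position for the opponent, and L if every move leads to a W.
n=0: no move; the opponent has just taken the last coin and therefore loses → W
n=1: →0(W) only, which is W, so L
n=2: →1(L), so W
n=3: →2(W), 0(W) — all W, so L
n=4: →3(L), so W
n=5: →4(W), 2(W) — all W, so L
n=6: →5(L), so W
n=7: →6(W), 4(W) — all W, so L
n=8: →7(L), so W
n=9: →8(W), 6(W) — all W, so L
n=10: →9(L), so W
n=11: →10(W), 8(W) — all W, so L
n=12: →11(L), so W
n=13: →12(W), 10(W) — all W, so L
n=14: →13(L), so W
n=15: →14(W), 12(W) — all W, so L
n=16: →15(L), so W
n=17: →16(W), 14(W) — all W, so L
n=18: →17(L), so W
n=19: →18(W), 16(W) — all W, so L
n=20: →19(L), so W
n=21: →20(W), 18(W) — all W, so L
n=22: →21(L), so W
n=23: →22(W), 20(W) — all W, so L
n=24: →23(L), so W
n=25: →24(W), 22(W) — all W, so L
n=26: →25(L), so W
n=27: →26(W), 24(W) — all W, so L
n=28: →27(L), so W
n=29: →28(W), 26(W) — all W, so L
n=30: →29(L), so W
n=31: →30(W), 28(W) — all W, so L
n=32: →31(L), so W
n=33: →32(W), 30(W) — all W, so L
n=34: →33(L), so W
n=35: →34(W), 32(W) — all W, so L
n=36: →35(L), so W
n=37: →36(W), 34(W) — all W, so L
n=38: →37(L), so W
n=39: →38(W), 36(W) — all W, so L
The losing starting values of n are exactly the entries labelled L in this table (20 of them).

1, 3, 5, 7, 9, 11, 13, 15, 17, 19, 21, 23, 25, 27, 29, 31, 33, 35, 37, 39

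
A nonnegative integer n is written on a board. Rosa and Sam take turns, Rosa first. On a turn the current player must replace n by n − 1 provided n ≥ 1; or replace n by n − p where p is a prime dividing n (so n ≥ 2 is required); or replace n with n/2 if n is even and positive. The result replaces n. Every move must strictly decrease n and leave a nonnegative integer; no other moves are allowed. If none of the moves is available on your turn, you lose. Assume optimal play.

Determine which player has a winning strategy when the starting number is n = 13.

Work bottom-up. With no move the player to move loses. Otherwise the position is W if at least one move leads to an L position for the opponent, and L if every move leads to a W.
n=0: no move → L
n=1: reaches L-position 0 → W
n=2: reaches L-position 0 → W
n=3: reaches L-position 0 → W
n=4: only reaches 2(W), 3(W), all W → L
n=5: reaches L-position 0 → W
n=6: reaches L-position 4 → W
n=7: reaches L-position 0 → W
n=8: reaches L-position 4 → W
n=9: only reaches 6(W), 8(W), all W → L
n=10: reaches L-position 9 → W
n=11: reaches L-position 0 → W
n=12: reaches L-position 9 → W
n=13: reaches L-position 0 → W
The starting position 13 is W: Rosa should move to 0, handing over an L position.

Rosa wins.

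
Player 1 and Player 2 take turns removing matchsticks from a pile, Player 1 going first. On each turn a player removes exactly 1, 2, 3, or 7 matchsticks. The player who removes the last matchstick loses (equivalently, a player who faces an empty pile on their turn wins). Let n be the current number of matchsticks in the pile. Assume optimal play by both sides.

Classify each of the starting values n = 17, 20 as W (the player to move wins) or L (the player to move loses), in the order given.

17: L, 20: W

Label each position W (a win for the player to move) or L (a loss). A position with no legal move is W; any other position is W exactly when some move reaches an L, and L when every move reaches a W.
n=0: no move; the opponent has just taken the last matchstick and therefore loses → W
n=1: L (sole option 0(W) is W)
n=2: W (go to 1, an L position)
n=3: W (go to 1, an L position)
n=4: W (go to 1, an L position)
n=5: L (options 4(W), 3(W), 2(W) are all W)
n=6: W (go to 5, an L position)
n=7: W (go to 5, an L position)
n=8: W (go to 5, an L position)
n=9: L (options 8(W), 7(W), 6(W), 2(W) are all W)
n=10: W (go to 9, an L position)
n=11: W (go to 9, an L position)
n=12: W (go to 9, an L position)
n=13: L (options 12(W), 11(W), 10(W), 6(W) are all W)
n=14: W (go to 13, an L position)
n=15: W (go to 13, an L position)
n=16: W (go to 13, an L position)
n=17: L (options 16(W), 15(W), 14(W), 10(W) are all W)
n=18: W (go to 17, an L position)
n=19: W (go to 17, an L position)
n=20: W (go to 17, an L position)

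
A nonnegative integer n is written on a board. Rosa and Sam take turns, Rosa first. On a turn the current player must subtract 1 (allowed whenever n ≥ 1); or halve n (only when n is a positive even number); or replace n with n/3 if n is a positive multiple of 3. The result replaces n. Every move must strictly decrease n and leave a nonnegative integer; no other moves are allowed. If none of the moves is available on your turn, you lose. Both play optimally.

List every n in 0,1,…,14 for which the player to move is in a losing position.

Work bottom-up. With no move the player to move loses. Otherwise the position is W if at least one move leads to an L position for the opponent, and L if every move leads to a W.
n=0: no move → L
n=1: reaches L-position 0 → W
n=2: only reaches 1(W), which is W → L
n=3: reaches L-position 2 → W
n=4: reaches L-position 2 → W
n=5: only reaches 4(W), which is W → L
n=6: reaches L-position 2 → W
n=7: only reaches 6(W), which is W → L
n=8: reaches L-position 7 → W
n=9: only reaches 3(W), 8(W), all W → L
n=10: reaches L-position 5 → W
n=11: only reaches 10(W), which is W → L
n=12: reaches L-position 11 → W
n=13: only reaches 12(W), which is W → L
n=14: reaches L-position 7 → W
The losing starting values of n are exactly the entries labelled L in this table (7 of them).

0, 2, 5, 7, 9, 11, 13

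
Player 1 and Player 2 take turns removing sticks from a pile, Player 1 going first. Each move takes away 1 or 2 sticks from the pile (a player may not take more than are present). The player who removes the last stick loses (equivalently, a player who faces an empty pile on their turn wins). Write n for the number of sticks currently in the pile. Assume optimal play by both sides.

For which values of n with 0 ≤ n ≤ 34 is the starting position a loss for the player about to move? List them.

1, 4, 7, 10, 13, 16, 19, 22, 25, 28, 31, 34

Work bottom-up. With no move the player to move wins. Otherwise the position is W if at least one move leads to an L position for the opponent, and L if every move leads to a W.
n=0: no move; the opponent has just taken the last stick and therefore loses → W
n=1: only reaches 0(W), which is W → L
n=2: reaches L-position 1 → W
n=3: reaches L-position 1 → W
n=4: only reaches 3(W), 2(W), all W → L
n=5: reaches L-position 4 → W
n=6: reaches L-position 4 → W
n=7: only reaches 6(W), 5(W), all W → L
n=8: reaches L-position 7 → W
n=9: reaches L-position 7 → W
n=10: only reaches 9(W), 8(W), all W → L
n=11: reaches L-position 10 → W
n=12: reaches L-position 10 → W
n=13: only reaches 12(W), 11(W), all W → L
n=14: reaches L-position 13 → W
n=15: reaches L-position 13 → W
n=16: only reaches 15(W), 14(W), all W → L
n=17: reaches L-position 16 → W
n=18: reaches L-position 16 → W
n=19: only reaches 18(W), 17(W), all W → L
n=20: reaches L-position 19 → W
n=21: reaches L-position 19 → W
n=22: only reaches 21(W), 20(W), all W → L
n=23: reaches L-position 22 → W
n=24: reaches L-position 22 → W
n=25: only reaches 24(W), 23(W), all W → L
n=26: reaches L-position 25 → W
n=27: reaches L-position 25 → W
n=28: only reaches 27(W), 26(W), all W → L
n=29: reaches L-position 28 → W
n=30: reaches L-position 28 → W
n=31: only reaches 30(W), 29(W), all W → L
n=32: reaches L-position 31 → W
n=33: reaches L-position 31 → W
n=34: only reaches 33(W), 32(W), all W → L
The losing starting values of n are exactly the entries labelled L in this table (12 of them).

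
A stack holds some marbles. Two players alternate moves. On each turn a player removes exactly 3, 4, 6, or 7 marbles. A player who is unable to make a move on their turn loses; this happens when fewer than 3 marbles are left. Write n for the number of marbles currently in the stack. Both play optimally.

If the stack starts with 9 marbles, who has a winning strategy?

Classify positions by backward induction: terminal positions (no move available) are L. From any other position, the mover wins iff some move reaches an L.
n=0: no move → L
n=1: no move → L
n=2: no move → L
n=3: reaches L-position 0 → W
n=4: reaches L-position 1 → W
n=5: reaches L-position 2 → W
n=6: reaches L-position 2 → W
n=7: reaches L-position 1 → W
n=8: reaches L-position 2 → W
n=9: reaches L-position 2 → W
From 9 the player to move can remove 7, leaving 2, reaching an L position.

The first player wins.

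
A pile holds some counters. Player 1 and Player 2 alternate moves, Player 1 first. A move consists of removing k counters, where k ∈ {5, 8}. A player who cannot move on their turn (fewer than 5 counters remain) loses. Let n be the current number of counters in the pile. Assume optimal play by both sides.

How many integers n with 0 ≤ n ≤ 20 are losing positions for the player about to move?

10

Work bottom-up. With no move the player to move loses. Otherwise the position is W if at least one move leads to an L position for the opponent, and L if every move leads to a W.
n=0: no move → L
n=1: no move → L
n=2: no move → L
n=3: no move → L
n=4: no move → L
n=5: can move to 0, which is L ⇒ W
n=6: can move to 1, which is L ⇒ W
n=7: can move to 2, which is L ⇒ W
n=8: can move to 3, which is L ⇒ W
n=9: can move to 4, which is L ⇒ W
n=10: can move to 2, which is L ⇒ W
n=11: can move to 3, which is L ⇒ W
n=12: can move to 4, which is L ⇒ W
n=13: moves to 8(W), 5(W); every one is W ⇒ L
n=14: moves to 9(W), 6(W); every one is W ⇒ L
n=15: moves to 10(W), 7(W); every one is W ⇒ L
n=16: moves to 11(W), 8(W); every one is W ⇒ L
n=17: moves to 12(W), 9(W); every one is W ⇒ L
n=18: can move to 13, which is L ⇒ W
n=19: can move to 14, which is L ⇒ W
n=20: can move to 15, which is L ⇒ W
L entries with 0 ≤ n ≤ 20: n = 0, 1, 2, 3, 4, 13, 14, 15, 16, 17; that makes 10.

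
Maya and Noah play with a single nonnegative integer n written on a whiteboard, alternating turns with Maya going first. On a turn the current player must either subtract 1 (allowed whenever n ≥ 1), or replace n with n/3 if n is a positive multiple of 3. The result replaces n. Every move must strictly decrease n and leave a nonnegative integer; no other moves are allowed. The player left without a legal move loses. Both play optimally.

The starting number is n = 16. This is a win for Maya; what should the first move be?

Work bottom-up. With no move the player to move loses. Otherwise the position is W if at least one move leads to an L position for the opponent, and L if every move leads to a W.
n=0: no move → L
n=1: can move to 0, which is L ⇒ W
n=2: the only move is to 1(W), a W ⇒ L
n=3: can move to 2, which is L ⇒ W
n=4: the only move is to 3(W), a W ⇒ L
n=5: can move to 4, which is L ⇒ W
n=6: can move to 2, which is L ⇒ W
n=7: the only move is to 6(W), a W ⇒ L
n=8: can move to 7, which is L ⇒ W
n=9: moves to 3(W), 8(W); every one is W ⇒ L
n=10: can move to 9, which is L ⇒ W
n=11: the only move is to 10(W), a W ⇒ L
n=12: can move to 4, which is L ⇒ W
n=13: the only move is to 12(W), a W ⇒ L
n=14: can move to 13, which is L ⇒ W
n=15: moves to 5(W), 14(W); every one is W ⇒ L
n=16: can move to 15, which is L ⇒ W
From 16, the L positions reachable in one move are: 15.

Move to 15.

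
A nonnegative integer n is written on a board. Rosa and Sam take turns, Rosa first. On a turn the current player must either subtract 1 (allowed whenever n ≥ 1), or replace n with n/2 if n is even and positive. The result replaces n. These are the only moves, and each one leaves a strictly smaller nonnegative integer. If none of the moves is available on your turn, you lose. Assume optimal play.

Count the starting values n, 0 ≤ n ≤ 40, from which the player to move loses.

20

Classify positions by backward induction: terminal positions (no move available) are L. From any other position, the mover wins iff some move reaches an L.
n=0: no move → L
n=1: →0(L), so W
n=2: →1(W) only, which is W, so L
n=3: →2(L), so W
n=4: →2(L), so W
n=5: →4(W) only, which is W, so L
n=6: →5(L), so W
n=7: →6(W) only, which is W, so L
n=8: →7(L), so W
n=9: →8(W) only, which is W, so L
n=10: →5(L), so W
n=11: →10(W) only, which is W, so L
n=12: →11(L), so W
n=13: →12(W) only, which is W, so L
n=14: →7(L), so W
n=15: →14(W) only, which is W, so L
n=16: →15(L), so W
n=17: →16(W) only, which is W, so L
n=18: →9(L), so W
n=19: →18(W) only, which is W, so L
n=20: →19(L), so W
n=21: →20(W) only, which is W, so L
n=22: →11(L), so W
n=23: →22(W) only, which is W, so L
n=24: →23(L), so W
n=25: →24(W) only, which is W, so L
n=26: →13(L), so W
n=27: →26(W) only, which is W, so L
n=28: →27(L), so W
n=29: →28(W) only, which is W, so L
n=30: →15(L), so W
n=31: →30(W) only, which is W, so L
n=32: →31(L), so W
n=33: →32(W) only, which is W, so L
n=34: →17(L), so W
n=35: →34(W) only, which is W, so L
n=36: →35(L), so W
n=37: →36(W) only, which is W, so L
n=38: →19(L), so W
n=39: →38(W) only, which is W, so L
n=40: →39(L), so W
L entries with 0 ≤ n ≤ 40: n = 0, 2, 5, 7, 9, 11, 13, 15, 17, 19, 21, 23, 25, 27, 29, 31, 33, 35, 37, 39; that makes 20.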